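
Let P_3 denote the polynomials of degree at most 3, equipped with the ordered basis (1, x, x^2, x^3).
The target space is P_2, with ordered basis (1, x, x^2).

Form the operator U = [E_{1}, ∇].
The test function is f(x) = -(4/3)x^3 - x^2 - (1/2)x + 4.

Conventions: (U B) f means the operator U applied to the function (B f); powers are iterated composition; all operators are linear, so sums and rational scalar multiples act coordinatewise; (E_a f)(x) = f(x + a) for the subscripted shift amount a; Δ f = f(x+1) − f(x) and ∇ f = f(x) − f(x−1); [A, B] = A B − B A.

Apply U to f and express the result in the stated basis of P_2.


the result is g(x) = 0

∇ f = -4x^2 + 2x - 5/6
E_{1} ∇ f = -4x^2 - 6x - 17/6
E_{1} f = -(4/3)x^3 - 5x^2 - (13/2)x + 7/6
∇ E_{1} f = -4x^2 - 6x - 17/6
[E_{1}, ∇] f = 0


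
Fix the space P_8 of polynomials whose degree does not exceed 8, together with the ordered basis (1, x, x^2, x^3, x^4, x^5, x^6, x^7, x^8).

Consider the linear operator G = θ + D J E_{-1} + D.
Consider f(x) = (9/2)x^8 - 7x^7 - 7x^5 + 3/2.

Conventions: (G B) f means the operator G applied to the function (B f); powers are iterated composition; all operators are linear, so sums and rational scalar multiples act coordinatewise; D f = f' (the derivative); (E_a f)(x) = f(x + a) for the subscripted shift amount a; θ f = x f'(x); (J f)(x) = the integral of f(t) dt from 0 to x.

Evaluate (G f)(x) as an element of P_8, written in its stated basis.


θ f = 36x^8 - 49x^7 - 35x^5
E_{-1} f = (9/2)x^8 - 43x^7 + 175x^6 - 406x^5 + 595x^4 - 567x^3 + 343x^2 - 120x + 20
J E_{-1} f = (1/2)x^9 - (43/8)x^8 + 25x^7 - (203/3)x^6 + 119x^5 - (567/4)x^4 + (343/3)x^3 - 60x^2 + 20x
D (J E_{-1}) f = (9/2)x^8 - 43x^7 + 175x^6 - 406x^5 + 595x^4 - 567x^3 + 343x^2 - 120x + 20
D f = 36x^7 - 49x^6 - 35x^4
(θ + D J E_{-1} + D) f = (81/2)x^8 - 56x^7 + 126x^6 - 441x^5 + 560x^4 - 567x^3 + 343x^2 - 120x + 20

the result is g(x) = (81/2)x^8 - 56x^7 + 126x^6 - 441x^5 + 560x^4 - 567x^3 + 343x^2 - 120x + 20


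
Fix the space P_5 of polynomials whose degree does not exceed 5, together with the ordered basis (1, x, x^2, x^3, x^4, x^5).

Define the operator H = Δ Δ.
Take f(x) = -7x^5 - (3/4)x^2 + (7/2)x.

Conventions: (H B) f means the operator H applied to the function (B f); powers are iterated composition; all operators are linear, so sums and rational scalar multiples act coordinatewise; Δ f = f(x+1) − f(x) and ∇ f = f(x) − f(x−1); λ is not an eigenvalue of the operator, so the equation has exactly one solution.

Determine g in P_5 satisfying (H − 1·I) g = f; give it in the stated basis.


the image equals g(x) = 7x^5 + 140x^3 + (1683/4)x^2 + (2653/2)x + 3783/2

write g with unknown coordinates in the stated basis and equate coefficients in (H − 1·I) g = f
solving from the highest basis element down gives g = 7x^5 + 140x^3 + (1683/4)x^2 + (2653/2)x + 3783/2
check: H g = 140x^3 + 420x^2 + 1330x + 3783/2
so H g − 1·g = -7x^5 - (3/4)x^2 + (7/2)x = f ✓


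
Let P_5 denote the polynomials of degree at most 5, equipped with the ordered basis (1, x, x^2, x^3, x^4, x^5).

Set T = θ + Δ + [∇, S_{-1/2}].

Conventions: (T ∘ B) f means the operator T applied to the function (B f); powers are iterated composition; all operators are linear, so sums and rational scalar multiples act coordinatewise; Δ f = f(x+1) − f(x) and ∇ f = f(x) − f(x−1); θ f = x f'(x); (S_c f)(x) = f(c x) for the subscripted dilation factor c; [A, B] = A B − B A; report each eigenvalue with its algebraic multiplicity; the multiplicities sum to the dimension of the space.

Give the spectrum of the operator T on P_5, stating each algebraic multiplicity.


image of 1: 0
image of x: x - 1/2
image of x^2: 2x^2 + (7/2)x + 7/4
image of x^3: 3x^3 + (15/8)x^2 + (15/8)x - 1/8
image of x^4: 4x^4 + (19/4)x^3 + (57/8)x^2 + (25/4)x + 31/16
image of x^5: 5x^5 + (145/32)x^4 + (145/16)x^3 + (115/16)x^2 + (85/32)x - 1/32
the matrix is upper triangular; its diagonal is (0, 1, 2, 3, 4, 5)
for a triangular matrix the eigenvalues are the diagonal entries, with algebraic multiplicity their repetition count

λ = 0 (multiplicity 1), λ = 1 (multiplicity 1), λ = 2 (multiplicity 1), λ = 3 (multiplicity 1), λ = 4 (multiplicity 1), λ = 5 (multiplicity 1)


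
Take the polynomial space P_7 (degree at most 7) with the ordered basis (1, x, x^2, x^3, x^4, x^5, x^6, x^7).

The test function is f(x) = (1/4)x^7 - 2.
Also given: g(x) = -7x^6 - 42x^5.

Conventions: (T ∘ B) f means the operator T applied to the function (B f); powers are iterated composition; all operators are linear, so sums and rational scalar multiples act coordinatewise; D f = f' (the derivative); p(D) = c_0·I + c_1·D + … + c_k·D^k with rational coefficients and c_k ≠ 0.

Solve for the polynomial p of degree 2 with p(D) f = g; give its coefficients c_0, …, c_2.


D^0 f = (1/4)x^7 - 2
D^1 f = (7/4)x^6
D^2 f = (21/2)x^5
matching coefficients of g against c_0 f + c_1 Df + … from the top degree down determines the c_i
solution: c_0 = 0, c_1 = -4, c_2 = -4

c_0 = 0, c_1 = -4, c_2 = -4


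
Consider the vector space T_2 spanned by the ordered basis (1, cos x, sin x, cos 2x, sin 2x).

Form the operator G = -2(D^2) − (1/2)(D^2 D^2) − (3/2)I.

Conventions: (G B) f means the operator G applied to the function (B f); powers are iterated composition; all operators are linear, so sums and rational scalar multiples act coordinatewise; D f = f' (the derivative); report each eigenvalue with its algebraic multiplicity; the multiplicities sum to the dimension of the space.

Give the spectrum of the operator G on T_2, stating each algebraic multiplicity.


image of 1: -3/2
image of cos x: 0
image of sin x: 0
image of cos 2x: -(3/2)cos 2x
image of sin 2x: -(3/2)sin 2x
the matrix is diagonal; its diagonal is (-3/2, 0, 0, -3/2, -3/2)
for a triangular matrix the eigenvalues are the diagonal entries, with algebraic multiplicity their repetition count

λ = -3/2 (multiplicity 3), λ = 0 (multiplicity 2)


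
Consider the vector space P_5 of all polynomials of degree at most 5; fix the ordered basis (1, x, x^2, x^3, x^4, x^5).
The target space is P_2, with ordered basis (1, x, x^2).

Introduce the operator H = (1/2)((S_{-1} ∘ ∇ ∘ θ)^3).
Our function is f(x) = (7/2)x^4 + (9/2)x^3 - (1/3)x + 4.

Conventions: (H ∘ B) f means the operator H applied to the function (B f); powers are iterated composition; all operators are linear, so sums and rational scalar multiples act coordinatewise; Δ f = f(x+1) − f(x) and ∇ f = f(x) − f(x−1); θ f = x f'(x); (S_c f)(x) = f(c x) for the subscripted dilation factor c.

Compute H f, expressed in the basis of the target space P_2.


the result is g(x) = 1008x + 339

θ f = 14x^4 + (27/2)x^3 - (1/3)x
∇ θ f = 56x^3 - (87/2)x^2 + (31/2)x - 5/6
S_{-1} ∇ θ f = -56x^3 - (87/2)x^2 - (31/2)x - 5/6
θ (S_{-1} ∘ ∇ ∘ θ) f = -168x^3 - 87x^2 - (31/2)x
∇ θ (S_{-1} ∘ ∇ ∘ θ) f = -504x^2 + 330x - 193/2
S_{-1} ∇ θ (S_{-1} ∘ ∇ ∘ θ) f = -504x^2 - 330x - 193/2
θ (S_{-1} ∘ ∇ ∘ θ) (S_{-1} ∘ ∇ ∘ θ) f = -1008x^2 - 330x
∇ θ (S_{-1} ∘ ∇ ∘ θ) (S_{-1} ∘ ∇ ∘ θ) f = -2016x + 678
S_{-1} ∇ θ (S_{-1} ∘ ∇ ∘ θ) (S_{-1} ∘ ∇ ∘ θ) f = 2016x + 678
((1/2)((S_{-1} ∘ ∇ ∘ θ)^3)) f = 1008x + 339


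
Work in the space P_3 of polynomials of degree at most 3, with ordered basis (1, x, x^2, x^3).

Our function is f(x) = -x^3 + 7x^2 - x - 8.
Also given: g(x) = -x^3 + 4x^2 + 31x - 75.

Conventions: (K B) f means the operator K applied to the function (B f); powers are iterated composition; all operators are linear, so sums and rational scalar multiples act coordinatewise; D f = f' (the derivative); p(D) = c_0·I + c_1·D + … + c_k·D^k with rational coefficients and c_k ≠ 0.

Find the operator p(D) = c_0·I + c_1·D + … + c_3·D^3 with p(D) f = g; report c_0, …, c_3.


c_0 = 1, c_1 = 1, c_2 = -3, c_3 = 4

D^0 f = -x^3 + 7x^2 - x - 8
D^1 f = -3x^2 + 14x - 1
D^2 f = -6x + 14
D^3 f = -6
matching coefficients of g against c_0 f + c_1 Df + … from the top degree down determines the c_i
solution: c_0 = 1, c_1 = 1, c_2 = -3, c_3 = 4


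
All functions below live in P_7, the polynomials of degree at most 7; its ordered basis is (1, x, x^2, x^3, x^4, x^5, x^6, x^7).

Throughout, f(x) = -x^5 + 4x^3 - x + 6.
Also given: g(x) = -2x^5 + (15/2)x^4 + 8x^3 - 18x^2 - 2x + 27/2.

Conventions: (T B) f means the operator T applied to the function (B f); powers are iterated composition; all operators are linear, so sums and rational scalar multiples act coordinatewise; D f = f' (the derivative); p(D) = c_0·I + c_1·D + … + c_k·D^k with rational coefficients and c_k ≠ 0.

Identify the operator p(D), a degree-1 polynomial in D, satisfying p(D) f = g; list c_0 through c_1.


p(D) = 2·I − (3/2)·D, i.e. c_0 = 2, c_1 = -3/2

D^0 f = -x^5 + 4x^3 - x + 6
D^1 f = -5x^4 + 12x^2 - 1
matching coefficients of g against c_0 f + c_1 Df + … from the top degree down determines the c_i
solution: c_0 = 2, c_1 = -3/2


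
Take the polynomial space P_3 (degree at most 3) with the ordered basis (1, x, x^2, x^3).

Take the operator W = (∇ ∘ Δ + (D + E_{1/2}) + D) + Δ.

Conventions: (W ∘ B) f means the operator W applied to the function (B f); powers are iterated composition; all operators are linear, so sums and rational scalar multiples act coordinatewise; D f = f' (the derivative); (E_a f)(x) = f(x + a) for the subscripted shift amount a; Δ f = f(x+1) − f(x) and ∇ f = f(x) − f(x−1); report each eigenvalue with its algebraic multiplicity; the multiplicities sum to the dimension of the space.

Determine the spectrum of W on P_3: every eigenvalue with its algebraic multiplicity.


λ = 1 (multiplicity 4)

image of 1: 1
image of x: x + 7/2
image of x^2: x^2 + 7x + 13/4
image of x^3: x^3 + (21/2)x^2 + (39/4)x + 9/8
the matrix is upper triangular; its diagonal is (1, 1, 1, 1)
for a triangular matrix the eigenvalues are the diagonal entries, with algebraic multiplicity their repetition count


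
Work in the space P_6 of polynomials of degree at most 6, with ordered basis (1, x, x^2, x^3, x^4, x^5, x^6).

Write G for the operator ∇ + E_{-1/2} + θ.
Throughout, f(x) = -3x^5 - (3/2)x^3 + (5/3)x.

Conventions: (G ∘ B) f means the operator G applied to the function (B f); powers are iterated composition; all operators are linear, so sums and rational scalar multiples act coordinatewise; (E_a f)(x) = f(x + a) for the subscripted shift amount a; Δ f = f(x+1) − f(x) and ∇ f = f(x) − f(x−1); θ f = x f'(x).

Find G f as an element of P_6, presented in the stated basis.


g(x) = -18x^5 - (15/2)x^4 + (33/2)x^3 - (57/2)x^2 + (997/48)x - 325/96

∇ f = -15x^4 + 30x^3 - (69/2)x^2 + (39/2)x - 17/6
E_{-1/2} f = -3x^5 + (15/2)x^4 - 9x^3 + 6x^2 - (19/48)x - 53/96
θ f = -15x^5 - (9/2)x^3 + (5/3)x
(∇ + E_{-1/2} + θ) f = -18x^5 - (15/2)x^4 + (33/2)x^3 - (57/2)x^2 + (997/48)x - 325/96


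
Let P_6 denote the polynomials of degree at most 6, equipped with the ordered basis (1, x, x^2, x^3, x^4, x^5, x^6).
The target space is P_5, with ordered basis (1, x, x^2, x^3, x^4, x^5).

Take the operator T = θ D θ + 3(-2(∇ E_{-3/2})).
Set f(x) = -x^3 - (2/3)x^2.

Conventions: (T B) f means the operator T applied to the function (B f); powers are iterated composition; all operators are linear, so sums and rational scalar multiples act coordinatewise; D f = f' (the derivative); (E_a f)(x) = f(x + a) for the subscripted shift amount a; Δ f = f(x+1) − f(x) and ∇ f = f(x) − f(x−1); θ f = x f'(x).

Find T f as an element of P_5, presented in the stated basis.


θ f = -3x^3 - (4/3)x^2
D θ f = -9x^2 - (8/3)x
θ D θ f = -18x^2 - (8/3)x
E_{-3/2} f = -x^3 + (23/6)x^2 - (19/4)x + 15/8
∇ E_{-3/2} f = -3x^2 + (32/3)x - 115/12
(-2(∇ E_{-3/2})) f = 6x^2 - (64/3)x + 115/6
(3(-2(∇ E_{-3/2}))) f = 18x^2 - 64x + 115/2
(θ D θ + 3(-2(∇ E_{-3/2}))) f = -(200/3)x + 115/2

g(x) = -(200/3)x + 115/2


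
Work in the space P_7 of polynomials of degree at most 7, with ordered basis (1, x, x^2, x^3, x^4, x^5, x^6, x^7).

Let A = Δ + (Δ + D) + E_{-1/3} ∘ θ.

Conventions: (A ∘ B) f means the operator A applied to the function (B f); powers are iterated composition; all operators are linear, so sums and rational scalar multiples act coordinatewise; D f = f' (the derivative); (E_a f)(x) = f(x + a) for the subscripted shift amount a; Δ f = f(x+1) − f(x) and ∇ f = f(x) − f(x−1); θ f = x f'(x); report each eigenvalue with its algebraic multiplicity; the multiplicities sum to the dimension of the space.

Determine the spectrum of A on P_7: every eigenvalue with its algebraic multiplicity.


image of 1: 0
image of x: x + 8/3
image of x^2: 2x^2 + (14/3)x + 20/9
image of x^3: 3x^3 + 6x^2 + 7x + 17/9
image of x^4: 4x^4 + (20/3)x^3 + (44/3)x^2 + (200/27)x + 166/81
image of x^5: 5x^5 + (20/3)x^4 + (230/9)x^3 + (490/27)x^2 + (835/81)x + 481/243
image of x^6: 6x^6 + 6x^5 + 40x^4 + (320/9)x^3 + (280/9)x^2 + (320/27)x + 488/243
image of x^7: 7x^7 + (14/3)x^6 + (175/3)x^5 + (1645/27)x^4 + (5915/81)x^3 + (3353/81)x^2 + (10255/729)x + 4367/2187
the matrix is upper triangular; its diagonal is (0, 1, 2, 3, 4, 5, 6, 7)
for a triangular matrix the eigenvalues are the diagonal entries, with algebraic multiplicity their repetition count

λ = 0 (multiplicity 1), λ = 1 (multiplicity 1), λ = 2 (multiplicity 1), λ = 3 (multiplicity 1), λ = 4 (multiplicity 1), λ = 5 (multiplicity 1), λ = 6 (multiplicity 1), λ = 7 (multiplicity 1)


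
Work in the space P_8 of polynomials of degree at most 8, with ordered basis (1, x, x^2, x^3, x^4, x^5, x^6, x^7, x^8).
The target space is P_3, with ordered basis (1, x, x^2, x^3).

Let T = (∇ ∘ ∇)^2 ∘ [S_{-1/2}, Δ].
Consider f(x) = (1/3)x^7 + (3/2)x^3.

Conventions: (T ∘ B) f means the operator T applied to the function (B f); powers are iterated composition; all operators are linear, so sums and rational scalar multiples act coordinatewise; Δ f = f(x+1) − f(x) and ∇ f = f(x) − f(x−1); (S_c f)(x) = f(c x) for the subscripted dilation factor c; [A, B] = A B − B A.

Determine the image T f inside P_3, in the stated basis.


Δ f = (7/3)x^6 + 7x^5 + (35/3)x^4 + (35/3)x^3 + (23/2)x^2 + (41/6)x + 11/6
S_{-1/2} Δ f = (7/192)x^6 - (7/32)x^5 + (35/48)x^4 - (35/24)x^3 + (23/8)x^2 - (41/12)x + 11/6
S_{-1/2} f = -(1/384)x^7 - (3/16)x^3
Δ S_{-1/2} f = -(7/384)x^6 - (7/128)x^5 - (35/384)x^4 - (35/384)x^3 - (79/128)x^2 - (223/384)x - 73/384
[S_{-1/2}, Δ] f = (7/128)x^6 - (21/128)x^5 + (105/128)x^4 - (175/128)x^3 + (447/128)x^2 - (363/128)x + 259/128
∇ [S_{-1/2}, Δ] f = (21/64)x^5 - (105/64)x^4 + (385/64)x^3 - (735/64)x^2 + (993/64)x - 559/64
∇ ∇ [S_{-1/2}, Δ] f = (105/64)x^4 - (315/32)x^3 + (1995/64)x^2 - (1575/32)x + 2239/64
∇ (∇ ∘ ∇) [S_{-1/2}, Δ] f = (105/16)x^3 - (315/8)x^2 + (1575/16)x - 735/8
∇ ∇ (∇ ∘ ∇) [S_{-1/2}, Δ] f = (315/16)x^2 - (1575/16)x + 1155/8

the image equals g(x) = (315/16)x^2 - (1575/16)x + 1155/8


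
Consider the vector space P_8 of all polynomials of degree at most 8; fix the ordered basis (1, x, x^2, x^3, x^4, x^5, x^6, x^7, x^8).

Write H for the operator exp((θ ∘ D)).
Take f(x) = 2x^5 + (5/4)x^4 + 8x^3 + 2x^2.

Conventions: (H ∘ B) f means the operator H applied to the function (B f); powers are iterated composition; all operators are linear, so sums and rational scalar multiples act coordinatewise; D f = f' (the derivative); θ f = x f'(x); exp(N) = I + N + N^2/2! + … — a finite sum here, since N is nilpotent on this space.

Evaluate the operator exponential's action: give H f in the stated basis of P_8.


the image equals g(x) = 2x^5 + (165/4)x^4 + 263x^3 + 575x^2 + 322x

order-1 term: 40x^4 + 15x^3 + 48x^2 + 4x
order-2 term: 240x^3 + 45x^2 + 48x
order-3 term: 480x^2 + 30x
order-4 term: 240x
the series for exp((θ ∘ D)) f terminates at order 4
exp((θ ∘ D)) f = 2x^5 + (165/4)x^4 + 263x^3 + 575x^2 + 322x


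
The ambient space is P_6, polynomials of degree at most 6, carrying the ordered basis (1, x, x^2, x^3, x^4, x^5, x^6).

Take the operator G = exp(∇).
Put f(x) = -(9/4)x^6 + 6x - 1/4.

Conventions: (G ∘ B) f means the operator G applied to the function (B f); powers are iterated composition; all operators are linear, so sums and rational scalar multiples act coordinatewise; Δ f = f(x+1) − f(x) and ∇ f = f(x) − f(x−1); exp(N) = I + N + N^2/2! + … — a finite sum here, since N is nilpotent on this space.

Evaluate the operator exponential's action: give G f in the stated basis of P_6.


the result is g(x) = -(9/4)x^6 - (27/2)x^5 + 45x^3 - (135/4)x^2 - 21x + 26

order-1 term: -(27/2)x^5 + (135/4)x^4 - 45x^3 + (135/4)x^2 - (27/2)x + 33/4
order-2 term: -(135/4)x^4 + 135x^3 - (945/4)x^2 + (405/2)x - 279/4
order-3 term: -45x^3 + (405/2)x^2 - (675/2)x + 405/2
order-4 term: -(135/4)x^2 + 135x - 585/4
order-5 term: -(27/2)x + 135/4
order-6 term: -9/4
the series for exp(∇) f terminates at order 6
exp(∇) f = -(9/4)x^6 - (27/2)x^5 + 45x^3 - (135/4)x^2 - 21x + 26


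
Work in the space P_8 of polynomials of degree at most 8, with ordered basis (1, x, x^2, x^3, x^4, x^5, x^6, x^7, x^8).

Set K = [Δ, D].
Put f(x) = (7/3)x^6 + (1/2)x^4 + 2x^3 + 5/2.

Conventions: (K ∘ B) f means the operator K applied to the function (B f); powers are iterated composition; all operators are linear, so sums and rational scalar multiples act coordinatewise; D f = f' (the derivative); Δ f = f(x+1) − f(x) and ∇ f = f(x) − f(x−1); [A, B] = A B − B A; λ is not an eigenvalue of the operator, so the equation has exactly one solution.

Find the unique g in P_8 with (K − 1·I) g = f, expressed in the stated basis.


write g with unknown coordinates in the stated basis and equate coefficients in (K − 1·I) g = f
solving from the highest basis element down gives g = -(7/3)x^6 - (1/2)x^4 - 2x^3 - 5/2
check: K g = 0
so K g − 1·g = (7/3)x^6 + (1/2)x^4 + 2x^3 + 5/2 = f ✓

g(x) = -(7/3)x^6 - (1/2)x^4 - 2x^3 - 5/2


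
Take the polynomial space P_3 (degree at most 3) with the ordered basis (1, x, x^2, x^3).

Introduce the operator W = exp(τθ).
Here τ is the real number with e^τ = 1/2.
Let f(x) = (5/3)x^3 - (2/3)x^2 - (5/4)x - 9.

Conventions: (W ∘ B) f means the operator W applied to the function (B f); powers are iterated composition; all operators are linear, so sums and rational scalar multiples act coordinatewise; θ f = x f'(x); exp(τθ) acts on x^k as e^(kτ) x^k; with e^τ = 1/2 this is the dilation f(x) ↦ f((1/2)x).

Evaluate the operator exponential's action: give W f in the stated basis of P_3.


g(x) = (5/24)x^3 - (1/6)x^2 - (5/8)x - 9

exp(τθ) x^k = e^(kτ) x^k; with e^τ = 1/2 this sends x^k to (1/2)^k x^k
x ↦ 1/2 x
x^2 ↦ 1/4 x^2
x^3 ↦ 1/8 x^3
applying this coordinatewise to f: exp(τθ) f = (5/24)x^3 - (1/6)x^2 - (5/8)x - 9


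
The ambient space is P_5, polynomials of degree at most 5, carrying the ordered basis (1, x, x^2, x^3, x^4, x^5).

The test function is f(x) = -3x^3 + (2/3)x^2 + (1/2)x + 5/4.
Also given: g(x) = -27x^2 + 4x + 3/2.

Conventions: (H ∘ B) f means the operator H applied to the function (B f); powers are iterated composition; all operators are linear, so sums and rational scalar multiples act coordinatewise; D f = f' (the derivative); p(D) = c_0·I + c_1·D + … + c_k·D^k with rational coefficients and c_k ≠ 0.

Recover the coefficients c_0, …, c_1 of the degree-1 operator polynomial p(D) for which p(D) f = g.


D^0 f = -3x^3 + (2/3)x^2 + (1/2)x + 5/4
D^1 f = -9x^2 + (4/3)x + 1/2
matching coefficients of g against c_0 f + c_1 Df + … from the top degree down determines the c_i
solution: c_0 = 0, c_1 = 3

c_0 = 0, c_1 = 3


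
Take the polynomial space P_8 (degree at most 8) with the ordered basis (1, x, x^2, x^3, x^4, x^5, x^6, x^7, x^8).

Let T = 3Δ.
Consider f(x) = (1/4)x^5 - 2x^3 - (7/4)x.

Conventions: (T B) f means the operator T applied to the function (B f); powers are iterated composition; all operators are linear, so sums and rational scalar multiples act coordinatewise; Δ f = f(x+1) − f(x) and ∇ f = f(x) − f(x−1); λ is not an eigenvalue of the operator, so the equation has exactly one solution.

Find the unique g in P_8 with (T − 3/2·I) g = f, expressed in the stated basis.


the image equals g(x) = -(1/6)x^5 - (5/3)x^4 - (46/3)x^3 - (346/3)x^2 - (3403/6)x - 4198/3

write g with unknown coordinates in the stated basis and equate coefficients in (T − 3/2·I) g = f
solving from the highest basis element down gives g = -(1/6)x^5 - (5/3)x^4 - (46/3)x^3 - (346/3)x^2 - (3403/6)x - 4198/3
check: T g = -(5/2)x^4 - 25x^3 - 173x^2 - (1705/2)x - 2099
so T g − 3/2·g = (1/4)x^5 - 2x^3 - (7/4)x = f ✓


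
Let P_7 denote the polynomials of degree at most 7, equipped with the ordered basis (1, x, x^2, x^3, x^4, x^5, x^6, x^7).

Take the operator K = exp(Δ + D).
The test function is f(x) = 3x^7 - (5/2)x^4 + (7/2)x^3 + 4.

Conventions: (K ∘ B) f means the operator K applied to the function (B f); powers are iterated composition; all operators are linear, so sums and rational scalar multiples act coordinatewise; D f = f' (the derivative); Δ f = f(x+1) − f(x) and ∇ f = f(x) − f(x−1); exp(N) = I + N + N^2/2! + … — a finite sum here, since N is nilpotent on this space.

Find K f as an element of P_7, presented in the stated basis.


g(x) = 3x^7 + 42x^6 + 315x^5 + (3145/2)x^4 + (10887/2)x^3 + 12735x^2 + (36639/2)x + 24693/2

order-1 term: 42x^6 + 63x^5 + 105x^4 + 85x^3 + 69x^2 + (43/2)x + 4
order-2 term: 252x^5 + 630x^4 + 1155x^3 + 1200x^2 + 759x + 407/2
order-3 term: 840x^4 + 2520x^3 + 4410x^2 + 4015x + 1585
order-4 term: 1680x^3 + 5040x^2 + 7140x + 3950
order-5 term: 2016x^2 + 5040x + 4200
order-6 term: 1344x + 2016
order-7 term: 384
the series for exp(Δ + D) f terminates at order 7
exp(Δ + D) f = 3x^7 + 42x^6 + 315x^5 + (3145/2)x^4 + (10887/2)x^3 + 12735x^2 + (36639/2)x + 24693/2


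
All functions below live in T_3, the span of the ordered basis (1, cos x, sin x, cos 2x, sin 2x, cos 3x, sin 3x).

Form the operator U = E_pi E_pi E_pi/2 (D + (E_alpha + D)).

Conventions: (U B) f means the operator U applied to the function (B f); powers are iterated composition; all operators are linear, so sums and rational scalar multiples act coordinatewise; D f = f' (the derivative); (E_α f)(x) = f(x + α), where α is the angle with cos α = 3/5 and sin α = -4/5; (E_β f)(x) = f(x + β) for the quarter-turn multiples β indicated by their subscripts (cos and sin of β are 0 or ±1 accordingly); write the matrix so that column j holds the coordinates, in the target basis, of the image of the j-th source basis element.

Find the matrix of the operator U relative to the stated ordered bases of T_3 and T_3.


image of 1: 1
image of cos x: -(6/5)cos x - (3/5)sin x
image of sin x: (3/5)cos x - (6/5)sin x
image of cos 2x: (7/25)cos 2x + (76/25)sin 2x
image of sin 2x: -(76/25)cos 2x + (7/25)sin 2x
image of cos 3x: (706/125)cos 3x - (117/125)sin 3x
image of sin 3x: (117/125)cos 3x + (706/125)sin 3x
each image's coordinates form column j of the matrix

the matrix is [[1, 0, 0, 0, 0, 0, 0]; [0, -6/5, 3/5, 0, 0, 0, 0]; [0, -3/5, -6/5, 0, 0, 0, 0]; [0, 0, 0, 7/25, -76/25, 0, 0]; [0, 0, 0, 76/25, 7/25, 0, 0]; [0, 0, 0, 0, 0, 706/125, 117/125]; [0, 0, 0, 0, 0, -117/125, 706/125]] (rows listed top to bottom)


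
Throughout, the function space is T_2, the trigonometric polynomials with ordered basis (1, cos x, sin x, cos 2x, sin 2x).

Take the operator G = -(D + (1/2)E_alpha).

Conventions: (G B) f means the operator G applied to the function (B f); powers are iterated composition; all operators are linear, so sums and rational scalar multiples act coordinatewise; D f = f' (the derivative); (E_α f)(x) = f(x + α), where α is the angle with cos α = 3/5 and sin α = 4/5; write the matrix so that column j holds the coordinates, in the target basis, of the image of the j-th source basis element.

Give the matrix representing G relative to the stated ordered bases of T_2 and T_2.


the matrix is [[-1/2, 0, 0, 0, 0]; [0, -3/10, -7/5, 0, 0]; [0, 7/5, -3/10, 0, 0]; [0, 0, 0, 7/50, -62/25]; [0, 0, 0, 62/25, 7/50]] (rows listed top to bottom)

image of 1: -1/2
image of cos x: -(3/10)cos x + (7/5)sin x
image of sin x: -(7/5)cos x - (3/10)sin x
image of cos 2x: (7/50)cos 2x + (62/25)sin 2x
image of sin 2x: -(62/25)cos 2x + (7/50)sin 2x
each image's coordinates form column j of the matrix


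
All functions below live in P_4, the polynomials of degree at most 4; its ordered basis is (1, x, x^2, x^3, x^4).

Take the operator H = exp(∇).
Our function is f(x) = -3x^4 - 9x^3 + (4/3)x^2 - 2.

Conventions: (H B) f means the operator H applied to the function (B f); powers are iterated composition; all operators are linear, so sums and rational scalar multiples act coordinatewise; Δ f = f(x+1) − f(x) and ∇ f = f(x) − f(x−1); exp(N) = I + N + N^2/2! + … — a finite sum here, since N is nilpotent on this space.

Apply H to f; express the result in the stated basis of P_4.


order-1 term: -12x^3 - 9x^2 + (53/3)x - 22/3
order-2 term: -18x^2 + 9x + 22/3
order-3 term: -12x + 9
order-4 term: -3
the series for exp(∇) f terminates at order 4
exp(∇) f = -3x^4 - 21x^3 - (77/3)x^2 + (44/3)x + 4

the image equals g(x) = -3x^4 - 21x^3 - (77/3)x^2 + (44/3)x + 4


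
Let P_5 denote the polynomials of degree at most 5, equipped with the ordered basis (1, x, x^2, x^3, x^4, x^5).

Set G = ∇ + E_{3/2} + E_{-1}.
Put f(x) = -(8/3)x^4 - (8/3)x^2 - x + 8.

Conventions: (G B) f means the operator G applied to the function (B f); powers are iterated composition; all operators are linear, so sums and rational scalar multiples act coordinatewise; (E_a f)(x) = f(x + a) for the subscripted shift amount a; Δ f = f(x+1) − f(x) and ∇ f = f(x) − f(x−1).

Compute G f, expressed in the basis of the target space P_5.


g(x) = -(16/3)x^4 - 16x^3 - (124/3)x^2 - 46x - 5

∇ f = -(32/3)x^3 + 16x^2 - 16x + 13/3
E_{3/2} f = -(8/3)x^4 - 16x^3 - (116/3)x^2 - 45x - 13
E_{-1} f = -(8/3)x^4 + (32/3)x^3 - (56/3)x^2 + 15x + 11/3
(∇ + E_{3/2} + E_{-1}) f = -(16/3)x^4 - 16x^3 - (124/3)x^2 - 46x - 5


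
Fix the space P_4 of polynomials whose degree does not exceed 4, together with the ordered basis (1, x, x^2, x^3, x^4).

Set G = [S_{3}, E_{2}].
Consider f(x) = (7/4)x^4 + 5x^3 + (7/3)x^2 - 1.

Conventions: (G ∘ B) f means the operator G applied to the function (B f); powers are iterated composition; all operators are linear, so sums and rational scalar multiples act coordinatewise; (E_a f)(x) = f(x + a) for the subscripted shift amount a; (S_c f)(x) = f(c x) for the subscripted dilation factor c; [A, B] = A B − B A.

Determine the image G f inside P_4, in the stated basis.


g(x) = -756x^3 - 3564x^2 - 5864x - 10064/3

E_{2} f = (7/4)x^4 + 19x^3 + (223/3)x^2 + (376/3)x + 229/3
S_{3} E_{2} f = (567/4)x^4 + 513x^3 + 669x^2 + 376x + 229/3
S_{3} f = (567/4)x^4 + 135x^3 + 21x^2 - 1
E_{2} S_{3} f = (567/4)x^4 + 1269x^3 + 4233x^2 + 6240x + 3431
[S_{3}, E_{2}] f = -756x^3 - 3564x^2 - 5864x - 10064/3


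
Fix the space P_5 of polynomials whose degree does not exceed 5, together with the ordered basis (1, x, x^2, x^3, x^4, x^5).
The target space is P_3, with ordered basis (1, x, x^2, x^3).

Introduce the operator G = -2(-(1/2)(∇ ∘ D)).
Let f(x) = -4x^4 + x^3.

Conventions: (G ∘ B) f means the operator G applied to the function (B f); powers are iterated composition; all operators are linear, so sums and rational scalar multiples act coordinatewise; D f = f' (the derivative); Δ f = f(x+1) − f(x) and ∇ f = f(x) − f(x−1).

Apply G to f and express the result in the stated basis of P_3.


D f = -16x^3 + 3x^2
∇ D f = -48x^2 + 54x - 19
(-(1/2)(∇ ∘ D)) f = 24x^2 - 27x + 19/2
(-2(-(1/2)(∇ ∘ D))) f = -48x^2 + 54x - 19

the result is g(x) = -48x^2 + 54x - 19


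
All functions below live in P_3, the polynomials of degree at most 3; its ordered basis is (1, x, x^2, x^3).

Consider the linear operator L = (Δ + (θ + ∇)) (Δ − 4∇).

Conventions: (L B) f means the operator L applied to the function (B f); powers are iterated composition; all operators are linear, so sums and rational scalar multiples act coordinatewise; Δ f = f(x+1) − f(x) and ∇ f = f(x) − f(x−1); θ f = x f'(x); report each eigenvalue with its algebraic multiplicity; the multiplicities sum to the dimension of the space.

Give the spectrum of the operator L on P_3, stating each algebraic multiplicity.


λ = 0 (multiplicity 4)

image of 1: 0
image of x: 0
image of x^2: -6x - 12
image of x^3: -18x^2 - 21x + 30
the matrix is upper triangular; its diagonal is (0, 0, 0, 0)
for a triangular matrix the eigenvalues are the diagonal entries, with algebraic multiplicity their repetition count


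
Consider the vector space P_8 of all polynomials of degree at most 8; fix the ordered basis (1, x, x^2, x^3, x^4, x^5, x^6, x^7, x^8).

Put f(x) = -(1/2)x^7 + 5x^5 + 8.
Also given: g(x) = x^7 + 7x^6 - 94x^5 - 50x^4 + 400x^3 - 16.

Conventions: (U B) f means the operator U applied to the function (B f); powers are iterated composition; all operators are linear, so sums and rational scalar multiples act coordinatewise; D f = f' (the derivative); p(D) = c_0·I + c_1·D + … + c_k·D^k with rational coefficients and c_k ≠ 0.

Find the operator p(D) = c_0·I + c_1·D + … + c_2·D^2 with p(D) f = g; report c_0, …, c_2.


D^0 f = -(1/2)x^7 + 5x^5 + 8
D^1 f = -(7/2)x^6 + 25x^4
D^2 f = -21x^5 + 100x^3
matching coefficients of g against c_0 f + c_1 Df + … from the top degree down determines the c_i
solution: c_0 = -2, c_1 = -2, c_2 = 4

c_0 = -2, c_1 = -2, c_2 = 4


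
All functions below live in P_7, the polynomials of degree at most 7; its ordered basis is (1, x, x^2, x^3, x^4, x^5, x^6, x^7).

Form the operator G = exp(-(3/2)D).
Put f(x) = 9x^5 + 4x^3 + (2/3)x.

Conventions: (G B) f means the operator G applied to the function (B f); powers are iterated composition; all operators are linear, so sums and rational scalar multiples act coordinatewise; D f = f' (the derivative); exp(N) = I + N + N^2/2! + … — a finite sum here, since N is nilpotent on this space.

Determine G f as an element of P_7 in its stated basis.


order-1 term: -(135/2)x^4 - 18x^2 - 1
order-2 term: (405/2)x^3 + 27x
order-3 term: -(1215/4)x^2 - 27/2
order-4 term: (3645/16)x
order-5 term: -2187/32
the series for exp(-(3/2)D) f terminates at order 5
exp(-(3/2)D) f = 9x^5 - (135/2)x^4 + (413/2)x^3 - (1287/4)x^2 + (12263/48)x - 2651/32

the result is g(x) = 9x^5 - (135/2)x^4 + (413/2)x^3 - (1287/4)x^2 + (12263/48)x - 2651/32


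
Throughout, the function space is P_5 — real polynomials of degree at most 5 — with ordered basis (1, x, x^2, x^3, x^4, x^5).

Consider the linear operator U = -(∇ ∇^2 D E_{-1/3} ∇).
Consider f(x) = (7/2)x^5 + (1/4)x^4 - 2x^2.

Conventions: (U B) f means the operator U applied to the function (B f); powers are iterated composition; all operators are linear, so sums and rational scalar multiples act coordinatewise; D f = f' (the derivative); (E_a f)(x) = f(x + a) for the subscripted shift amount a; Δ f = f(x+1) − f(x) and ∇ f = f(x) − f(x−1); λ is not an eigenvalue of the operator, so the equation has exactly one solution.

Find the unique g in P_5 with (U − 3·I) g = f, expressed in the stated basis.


the result is g(x) = -(7/6)x^5 - (1/12)x^4 + (2/3)x^2 + 140/3

write g with unknown coordinates in the stated basis and equate coefficients in (U − 3·I) g = f
solving from the highest basis element down gives g = -(7/6)x^5 - (1/12)x^4 + (2/3)x^2 + 140/3
check: U g = 140
so U g − 3·g = (7/2)x^5 + (1/4)x^4 - 2x^2 = f ✓


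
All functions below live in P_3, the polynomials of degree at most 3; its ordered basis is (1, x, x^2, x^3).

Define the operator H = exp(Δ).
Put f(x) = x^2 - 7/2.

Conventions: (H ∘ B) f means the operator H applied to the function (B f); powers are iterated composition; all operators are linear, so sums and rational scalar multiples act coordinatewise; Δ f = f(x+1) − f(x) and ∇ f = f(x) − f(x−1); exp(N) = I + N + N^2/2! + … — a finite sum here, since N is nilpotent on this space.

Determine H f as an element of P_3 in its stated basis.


order-1 term: 2x + 1
order-2 term: 1
the series for exp(Δ) f terminates at order 2
exp(Δ) f = x^2 + 2x - 3/2

the result is g(x) = x^2 + 2x - 3/2


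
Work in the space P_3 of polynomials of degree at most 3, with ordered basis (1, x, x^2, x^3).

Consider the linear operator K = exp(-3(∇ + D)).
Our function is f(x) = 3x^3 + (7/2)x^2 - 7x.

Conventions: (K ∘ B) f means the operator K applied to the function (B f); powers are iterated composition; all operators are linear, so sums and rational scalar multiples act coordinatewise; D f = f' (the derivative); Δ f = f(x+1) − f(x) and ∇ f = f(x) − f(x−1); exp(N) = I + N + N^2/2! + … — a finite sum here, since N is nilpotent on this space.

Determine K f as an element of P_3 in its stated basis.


order-1 term: -54x^2 - 15x + 87/2
order-2 term: 324x - 36
order-3 term: -648
the series for exp(-3(∇ + D)) f terminates at order 3
exp(-3(∇ + D)) f = 3x^3 - (101/2)x^2 + 302x - 1281/2

g(x) = 3x^3 - (101/2)x^2 + 302x - 1281/2


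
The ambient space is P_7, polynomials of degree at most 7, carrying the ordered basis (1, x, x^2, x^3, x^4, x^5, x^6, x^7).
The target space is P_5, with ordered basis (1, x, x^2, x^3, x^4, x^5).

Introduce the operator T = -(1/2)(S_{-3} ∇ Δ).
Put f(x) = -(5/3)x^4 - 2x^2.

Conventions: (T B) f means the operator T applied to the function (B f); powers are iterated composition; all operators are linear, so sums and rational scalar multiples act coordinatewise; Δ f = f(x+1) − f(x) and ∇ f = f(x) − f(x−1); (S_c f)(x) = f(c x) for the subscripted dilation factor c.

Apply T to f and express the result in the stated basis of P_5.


the image equals g(x) = 90x^2 + 11/3

Δ f = -(20/3)x^3 - 10x^2 - (32/3)x - 11/3
∇ Δ f = -20x^2 - 22/3
S_{-3} ∇ Δ f = -180x^2 - 22/3
(-(1/2)(S_{-3} ∇ Δ)) f = 90x^2 + 11/3


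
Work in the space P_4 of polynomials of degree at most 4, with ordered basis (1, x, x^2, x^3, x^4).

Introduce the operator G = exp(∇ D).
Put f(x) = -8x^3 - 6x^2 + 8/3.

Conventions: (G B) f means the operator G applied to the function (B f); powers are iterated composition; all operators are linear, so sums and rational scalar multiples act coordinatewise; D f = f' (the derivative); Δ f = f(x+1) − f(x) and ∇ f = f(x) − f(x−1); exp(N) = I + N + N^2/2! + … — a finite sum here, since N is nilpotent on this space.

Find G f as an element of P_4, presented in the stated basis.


order-1 term: -48x + 12
the series for exp(∇ D) f terminates at order 1
exp(∇ D) f = -8x^3 - 6x^2 - 48x + 44/3

the result is g(x) = -8x^3 - 6x^2 - 48x + 44/3


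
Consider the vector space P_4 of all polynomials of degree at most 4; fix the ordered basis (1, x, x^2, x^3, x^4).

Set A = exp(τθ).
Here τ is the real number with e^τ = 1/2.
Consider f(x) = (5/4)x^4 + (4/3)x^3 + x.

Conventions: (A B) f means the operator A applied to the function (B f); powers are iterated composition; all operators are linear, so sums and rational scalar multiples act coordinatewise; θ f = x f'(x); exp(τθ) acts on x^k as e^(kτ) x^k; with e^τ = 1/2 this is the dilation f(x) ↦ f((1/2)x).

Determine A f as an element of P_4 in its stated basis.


g(x) = (5/64)x^4 + (1/6)x^3 + (1/2)x

exp(τθ) x^k = e^(kτ) x^k; with e^τ = 1/2 this sends x^k to (1/2)^k x^k
x ↦ 1/2 x
x^3 ↦ 1/8 x^3
x^4 ↦ 1/16 x^4
applying this coordinatewise to f: exp(τθ) f = (5/64)x^4 + (1/6)x^3 + (1/2)x


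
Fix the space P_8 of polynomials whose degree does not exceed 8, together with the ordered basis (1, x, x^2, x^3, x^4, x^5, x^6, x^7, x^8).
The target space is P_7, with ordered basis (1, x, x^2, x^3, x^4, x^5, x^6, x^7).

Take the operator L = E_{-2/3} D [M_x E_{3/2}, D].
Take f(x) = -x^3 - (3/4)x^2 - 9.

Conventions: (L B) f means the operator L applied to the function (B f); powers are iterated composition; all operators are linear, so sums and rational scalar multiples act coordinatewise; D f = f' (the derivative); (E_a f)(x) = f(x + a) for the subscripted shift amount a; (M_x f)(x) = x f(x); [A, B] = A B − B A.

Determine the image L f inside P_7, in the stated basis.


the image equals g(x) = 3x^2 + (13/2)x + 10/3

D f = -3x^2 - (3/2)x
E_{3/2} D f = -3x^2 - (21/2)x - 9
M_x E_{3/2} D f = -3x^3 - (21/2)x^2 - 9x
E_{3/2} f = -x^3 - (21/4)x^2 - 9x - 225/16
M_x E_{3/2} f = -x^4 - (21/4)x^3 - 9x^2 - (225/16)x
D (M_x E_{3/2}) f = -4x^3 - (63/4)x^2 - 18x - 225/16
[M_x E_{3/2}, D] f = x^3 + (21/4)x^2 + 9x + 225/16
D [M_x E_{3/2}, D] f = 3x^2 + (21/2)x + 9
E_{-2/3} (D [M_x E_{3/2}, D]) f = 3x^2 + (13/2)x + 10/3


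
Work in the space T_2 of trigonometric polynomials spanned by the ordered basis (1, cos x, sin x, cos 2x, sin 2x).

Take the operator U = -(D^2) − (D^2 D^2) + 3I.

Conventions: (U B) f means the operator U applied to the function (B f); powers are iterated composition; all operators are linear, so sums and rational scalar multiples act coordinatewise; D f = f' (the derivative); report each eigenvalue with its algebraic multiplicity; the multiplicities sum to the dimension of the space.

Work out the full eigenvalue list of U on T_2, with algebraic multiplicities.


λ = -9 (multiplicity 2), λ = 3 (multiplicity 3)

image of 1: 3
image of cos x: 3cos x
image of sin x: 3sin x
image of cos 2x: -9cos 2x
image of sin 2x: -9sin 2x
the matrix is diagonal; its diagonal is (3, 3, 3, -9, -9)
for a triangular matrix the eigenvalues are the diagonal entries, with algebraic multiplicity their repetition count


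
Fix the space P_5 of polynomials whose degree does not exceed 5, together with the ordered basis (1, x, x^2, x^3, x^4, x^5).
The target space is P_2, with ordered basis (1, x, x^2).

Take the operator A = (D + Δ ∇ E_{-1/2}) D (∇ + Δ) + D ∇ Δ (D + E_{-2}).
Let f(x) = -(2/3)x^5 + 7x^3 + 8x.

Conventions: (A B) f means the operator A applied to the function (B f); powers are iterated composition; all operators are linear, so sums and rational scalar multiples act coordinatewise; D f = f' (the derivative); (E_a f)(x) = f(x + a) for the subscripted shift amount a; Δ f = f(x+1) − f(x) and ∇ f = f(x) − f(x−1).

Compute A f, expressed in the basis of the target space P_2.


the result is g(x) = -120x^2 - 80x + 38/3

∇ f = -(10/3)x^4 + (20/3)x^3 + (43/3)x^2 - (53/3)x + 43/3
Δ f = -(10/3)x^4 - (20/3)x^3 + (43/3)x^2 + (53/3)x + 43/3
(∇ + Δ) f = -(20/3)x^4 + (86/3)x^2 + 86/3
D (∇ + Δ) f = -(80/3)x^3 + (172/3)x
D D (∇ + Δ) f = -80x^2 + 172/3
E_{-1/2} D (∇ + Δ) f = -(80/3)x^3 + 40x^2 + (112/3)x - 76/3
∇ E_{-1/2} D (∇ + Δ) f = -80x^2 + 160x - 88/3
Δ ∇ E_{-1/2} D (∇ + Δ) f = -160x + 80
(D + Δ ∇ E_{-1/2}) D (∇ + Δ) f = -80x^2 - 160x + 412/3
D f = -(10/3)x^4 + 21x^2 + 8
E_{-2} f = -(2/3)x^5 + (20/3)x^4 - (59/3)x^3 + (34/3)x^2 + (116/3)x - 152/3
(D + E_{-2}) f = -(2/3)x^5 + (10/3)x^4 - (59/3)x^3 + (97/3)x^2 + (116/3)x - 128/3
Δ (D + E_{-2}) f = -(10/3)x^4 + (20/3)x^3 - (137/3)x^2 + (47/3)x + 54
∇ Δ (D + E_{-2}) f = -(40/3)x^3 + 40x^2 - (374/3)x + 214/3
D (∇ Δ (D + E_{-2})) f = -40x^2 + 80x - 374/3
((D + Δ ∇ E_{-1/2}) D (∇ + Δ) + D ∇ Δ (D + E_{-2})) f = -120x^2 - 80x + 38/3


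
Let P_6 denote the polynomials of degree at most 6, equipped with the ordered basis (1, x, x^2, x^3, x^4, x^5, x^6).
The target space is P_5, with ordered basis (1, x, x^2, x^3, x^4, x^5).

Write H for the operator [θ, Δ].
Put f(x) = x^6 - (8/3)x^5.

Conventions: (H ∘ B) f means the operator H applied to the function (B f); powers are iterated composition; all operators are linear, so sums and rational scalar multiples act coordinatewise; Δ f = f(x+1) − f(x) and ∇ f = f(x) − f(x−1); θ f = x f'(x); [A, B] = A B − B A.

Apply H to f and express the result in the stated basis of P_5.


the result is g(x) = -6x^5 - (50/3)x^4 - (20/3)x^3 + 20x^2 + (70/3)x + 22/3

Δ f = 6x^5 + (5/3)x^4 - (20/3)x^3 - (35/3)x^2 - (22/3)x - 5/3
θ Δ f = 30x^5 + (20/3)x^4 - 20x^3 - (70/3)x^2 - (22/3)x
θ f = 6x^6 - (40/3)x^5
Δ θ f = 36x^5 + (70/3)x^4 - (40/3)x^3 - (130/3)x^2 - (92/3)x - 22/3
[θ, Δ] f = -6x^5 - (50/3)x^4 - (20/3)x^3 + 20x^2 + (70/3)x + 22/3


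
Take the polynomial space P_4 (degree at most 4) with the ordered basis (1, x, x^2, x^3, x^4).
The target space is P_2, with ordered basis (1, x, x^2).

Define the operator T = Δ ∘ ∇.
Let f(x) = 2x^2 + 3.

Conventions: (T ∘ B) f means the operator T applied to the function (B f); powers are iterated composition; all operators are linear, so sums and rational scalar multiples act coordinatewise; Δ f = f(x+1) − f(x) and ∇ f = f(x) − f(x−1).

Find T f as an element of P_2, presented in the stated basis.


the image equals g(x) = 4

∇ f = 4x - 2
Δ ∇ f = 4
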